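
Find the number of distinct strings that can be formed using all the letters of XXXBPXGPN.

XXXBPXGPN has 9 letters with P appearing twice and X appearing 4 times.
The number of distinct arrangements is 9!/(4!·2!) = 362880/48 = 7560.

7560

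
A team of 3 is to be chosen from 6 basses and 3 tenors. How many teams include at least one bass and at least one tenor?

63

Total 3-person selections from all 9: C(9,3) = 84.
Subtract selections that omit an entire group: no basses → C(3,3) = 1; no tenors → C(6,3) = 20.
Both groups omitted at once is impossible, so 84 − 21 = 63.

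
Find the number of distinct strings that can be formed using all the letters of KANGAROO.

KANGAROO has 8 letters with A appearing twice and O appearing twice.
The number of distinct arrangements is 8!/(2!·2!) = 40320/4 = 10080.

10080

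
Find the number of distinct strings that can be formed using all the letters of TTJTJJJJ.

TTJTJJJJ has 8 letters with J appearing 5 times and T appearing 3 times.
So there are 8! / (5!·3!) = 56 distinguishable arrangements.

56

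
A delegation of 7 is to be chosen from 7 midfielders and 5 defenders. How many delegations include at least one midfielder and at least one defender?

791

With no constraint there are C(12,7) = 792 possible selections.
Subtract selections that omit an entire group: no midfielders → C(5,7) = 0; no defenders → C(7,7) = 1.
Both groups omitted at once is impossible, so 792 − 1 = 791.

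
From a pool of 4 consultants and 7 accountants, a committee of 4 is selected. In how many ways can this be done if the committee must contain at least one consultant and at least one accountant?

Unrestricted: C(11,4) = 330 ways to pick any 4 of the 11.
Subtract selections that omit an entire group: no consultants → C(7,4) = 35; no accountants → C(4,4) = 1.
Both groups omitted at once is impossible, so 330 − 36 = 294.

294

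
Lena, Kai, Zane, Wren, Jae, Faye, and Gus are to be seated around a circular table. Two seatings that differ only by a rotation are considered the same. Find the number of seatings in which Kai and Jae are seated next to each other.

Treat {Kai, Jae} as one unit (2 internal orders) and seat the resulting 6 units around the table: (5)! circular arrangements.
So 2 × (5)! = 2 × 120 = 240.

240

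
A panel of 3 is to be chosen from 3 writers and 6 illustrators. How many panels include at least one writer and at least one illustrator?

With no constraint there are C(9,3) = 84 possible selections.
Selections missing a whole group: no writers → C(6,3) = 20; no illustrators → C(3,3) = 1.
Both groups omitted at once is impossible, so 84 − 21 = 63.

63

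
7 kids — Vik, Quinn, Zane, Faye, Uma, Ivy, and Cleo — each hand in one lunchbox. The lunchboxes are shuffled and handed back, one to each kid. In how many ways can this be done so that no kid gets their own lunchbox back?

This is the derangement count D_7: permutations of 7 items with no fixed point.
By inclusion–exclusion this is Σ_{j=0}^{7} (−1)^j C(7,j)·(7−j)!.
Computing: 5040 − 5040 + 2520 − 840 + 210 − 42 + 7 − 1 = 1854.

1854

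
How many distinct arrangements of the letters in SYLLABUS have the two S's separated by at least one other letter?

7560

There are 8!/(2!·2!) = 10080 arrangements of SYLLABUS in total.
Arrangements with the S's together: treat SS as one letter, giving (7)!/(2!) = 2520.
Hence 10080 − 2520 = 7560.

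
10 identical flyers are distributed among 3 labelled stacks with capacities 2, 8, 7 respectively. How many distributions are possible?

21

Without the upper bounds there are C(12,2) = 66 ways to split 10 among 3 stacks.
Subtract solutions that violate a single cap (substitute x_i' = x_i − (cap_i+1)): x_1 ≥ 3 gives C(9,2) = 36; x_2 ≥ 9 gives C(3,2) = 3; x_3 ≥ 8 gives C(4,2) = 6. Together 45.
No two caps can be exceeded simultaneously, so the pair terms are all 0.
By inclusion–exclusion the count is 66 − 45 + 0 = 21.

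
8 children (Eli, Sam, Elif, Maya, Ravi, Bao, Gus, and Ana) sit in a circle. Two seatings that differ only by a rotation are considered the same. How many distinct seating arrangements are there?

5040

Fix one person's seat to break rotational symmetry; the remaining 7 people can be arranged in (7)! = 5040 ways.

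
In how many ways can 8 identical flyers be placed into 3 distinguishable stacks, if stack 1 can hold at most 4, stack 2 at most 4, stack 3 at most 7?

24

By stars and bars, unrestricted non-negative solutions to x_1+…+x_3 = 8 number C(8+2,2) = 45.
Subtract solutions that violate a single cap (substitute x_i' = x_i − (cap_i+1)): x_1 ≥ 5 gives C(5,2) = 10; x_2 ≥ 5 gives C(5,2) = 10; x_3 ≥ 8 gives C(2,2) = 1. Together 21.
No two caps can be exceeded simultaneously, so the pair terms are all 0.
By inclusion–exclusion the count is 45 − 21 + 0 = 24.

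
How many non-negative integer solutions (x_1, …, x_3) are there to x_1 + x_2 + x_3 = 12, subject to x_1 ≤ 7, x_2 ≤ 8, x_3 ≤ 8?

Ignoring the caps, the number of non-negative solutions to x_1+…+x_3 = 12 is C(14,2) = 91.
Subtract solutions that violate a single cap (substitute x_i' = x_i − (cap_i+1)): x_1 ≥ 8 gives C(6,2) = 15; x_2 ≥ 9 gives C(5,2) = 10; x_3 ≥ 9 gives C(5,2) = 10. Together 35.
No two caps can be exceeded simultaneously, so the pair terms are all 0.
By inclusion–exclusion the count is 91 − 35 + 0 = 56.

56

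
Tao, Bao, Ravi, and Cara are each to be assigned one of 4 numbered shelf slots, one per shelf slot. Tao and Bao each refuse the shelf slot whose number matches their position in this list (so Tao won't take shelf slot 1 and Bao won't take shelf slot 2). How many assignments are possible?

14

Let Aᵢ (for i ∈ {1, 2}) be the placements that put person i in their forbidden shelf slot. Any j of these fix j positions, leaving (4−j)! ways to fill the rest, and there are C(2,j) ways to pick which j.
By inclusion–exclusion, the number of valid placements is Σ_{j=0}^{2} (−1)^j C(2,j)·(4−j)!.
Computing: 24 − 12 + 2 = 14.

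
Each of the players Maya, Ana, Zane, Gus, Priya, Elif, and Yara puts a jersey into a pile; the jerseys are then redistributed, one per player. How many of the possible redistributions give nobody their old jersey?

Let Aᵢ be the assignments in which player i gets their old jersey. We want the size of the complement of A₁∪…∪A_7.
By inclusion–exclusion this is Σ_{j=0}^{7} (−1)^j C(7,j)·(7−j)!.
Computing: 5040 − 5040 + 2520 − 840 + 210 − 42 + 7 − 1 = 1854.

1854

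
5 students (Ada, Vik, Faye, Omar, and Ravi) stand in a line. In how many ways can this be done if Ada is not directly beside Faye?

There are 5! = 120 arrangements in all. If Ada and Faye are adjacent, merging them into one block gives 2·(4)! = 48 arrangements.
So 120 − 48 = 72 arrangements keep them apart.

72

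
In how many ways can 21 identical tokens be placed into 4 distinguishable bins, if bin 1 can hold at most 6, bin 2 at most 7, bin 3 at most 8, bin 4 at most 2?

10

Ignoring the caps, the number of non-negative solutions to x_1+…+x_4 = 21 is C(24,3) = 2024.
Subtract solutions that violate a single cap (substitute x_i' = x_i − (cap_i+1)): x_1 ≥ 7 gives C(17,3) = 680; x_2 ≥ 8 gives C(16,3) = 560; x_3 ≥ 9 gives C(15,3) = 455; x_4 ≥ 3 gives C(21,3) = 1330. Together 3025.
Add back pairs where two caps are both exceeded: 84 + 56 + 364 + 35 + 286 + 220 = 1045.
Subtract triples: 0 + 20 + 10 + 4 = 34.
By inclusion–exclusion the count is 2024 − 3025 + 1045 − 34 = 10.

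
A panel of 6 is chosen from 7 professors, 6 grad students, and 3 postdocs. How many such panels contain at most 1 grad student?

1722

Split by how many grad students are chosen (0 through 1).
Sum: C(6,0)·C(10,6) + C(6,1)·C(10,5) = 210 + 1512 = 1722.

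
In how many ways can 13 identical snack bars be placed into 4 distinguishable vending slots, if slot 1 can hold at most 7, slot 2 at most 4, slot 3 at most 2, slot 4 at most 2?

Without the upper bounds there are C(16,3) = 560 ways to split 13 among 4 vending slots.
Subtract solutions that violate a single cap (substitute x_i' = x_i − (cap_i+1)): x_1 ≥ 8 gives C(8,3) = 56; x_2 ≥ 5 gives C(11,3) = 165; x_3 ≥ 3 gives C(13,3) = 286; x_4 ≥ 3 gives C(13,3) = 286. Together 793.
Add back pairs where two caps are both exceeded: 1 + 10 + 10 + 56 + 56 + 120 = 253.
Subtract triples: 0 + 0 + 0 + 10 = 10.
By inclusion–exclusion the count is 560 − 793 + 253 − 10 = 10.

10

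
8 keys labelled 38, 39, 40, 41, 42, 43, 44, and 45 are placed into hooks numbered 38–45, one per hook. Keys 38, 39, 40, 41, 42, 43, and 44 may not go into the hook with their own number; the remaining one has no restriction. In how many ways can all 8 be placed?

16687

Let Aᵢ (for 38 ≤ i ≤ 44) be the placements that put key i in its forbidden hook. Any j of these fix j positions, leaving (8−j)! ways to fill the rest, and there are C(7,j) ways to pick which j.
By inclusion–exclusion, the number of valid placements is Σ_{j=0}^{7} (−1)^j C(7,j)·(8−j)!.
Computing: 40320 − 35280 + 15120 − 4200 + 840 − 126 + 14 − 1 = 16687.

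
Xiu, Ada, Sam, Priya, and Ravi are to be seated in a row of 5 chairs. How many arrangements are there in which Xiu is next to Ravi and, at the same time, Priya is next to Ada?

24

Treat {Xiu,Ravi} as one block (2 orders) and {Priya,Ada} as another (2 orders).
That leaves 3 units to arrange: 2 × 2 × 3! = 4 × 6 = 24.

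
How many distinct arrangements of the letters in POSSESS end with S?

120

With the last slot taken by S, it remains to arrange the other 6 letters (POSESS).
Those 6 letters have S appearing 3 times, giving (6)!/(3!) = 120.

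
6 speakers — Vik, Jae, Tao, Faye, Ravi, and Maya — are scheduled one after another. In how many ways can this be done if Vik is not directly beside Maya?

Of the 6! = 720 arrangements, those with Vik and Maya adjacent number 2 × 5! = 240 (treat the pair as a block with 2 internal orders).
Complementary counting: 720 − 240 = 480.

480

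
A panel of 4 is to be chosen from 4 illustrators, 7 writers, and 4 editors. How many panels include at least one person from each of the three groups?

Total 4-person selections from all 15: C(15,4) = 1365.
Selections missing a whole group: no illustrators → C(11,4) = 330; no writers → C(8,4) = 70; no editors → C(11,4) = 330.
Add back selections omitting two groups (i.e. drawn from a single group): C(4,4) + C(7,4) + C(4,4) = 37.
By inclusion–exclusion: 1365 − 730 + 37 = 672.

672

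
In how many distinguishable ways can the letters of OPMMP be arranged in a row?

30

The 5 letters of OPMMP have repeats: M appearing twice and P appearing twice.
Dividing 5! = 120 by 2!·2! = 4 for the repeated letters gives 30.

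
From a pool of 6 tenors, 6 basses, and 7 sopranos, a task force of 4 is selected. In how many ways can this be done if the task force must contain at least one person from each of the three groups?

Unrestricted: C(19,4) = 3876 ways to pick any 4 of the 19.
Subtract selections that omit an entire group: no tenors → C(13,4) = 715; no basses → C(13,4) = 715; no sopranos → C(12,4) = 495.
Add back selections omitting two groups (i.e. drawn from a single group): C(6,4) + C(6,4) + C(7,4) = 65.
By inclusion–exclusion: 3876 − 1925 + 65 = 2016.

2016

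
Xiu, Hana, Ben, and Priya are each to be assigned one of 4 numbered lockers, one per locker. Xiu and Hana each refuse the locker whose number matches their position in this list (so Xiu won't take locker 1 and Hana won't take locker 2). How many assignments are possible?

Let Aᵢ (for i ∈ {1, 2}) be the placements that put person i in their forbidden locker. Any j of these fix j positions, leaving (4−j)! ways to fill the rest, and there are C(2,j) ways to pick which j.
By inclusion–exclusion, the number of valid placements is Σ_{j=0}^{2} (−1)^j C(2,j)·(4−j)!.
Computing: 24 − 12 + 2 = 14.

14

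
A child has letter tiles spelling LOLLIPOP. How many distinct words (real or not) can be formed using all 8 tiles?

The 8 letters of LOLLIPOP have repeats: L appearing 3 times, O appearing twice, and P appearing twice.
Dividing 8! = 40320 by 3!·2!·2! = 24 for the repeated letters gives 1680.

1680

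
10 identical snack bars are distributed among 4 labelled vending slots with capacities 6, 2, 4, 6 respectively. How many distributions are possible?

82

Ignoring the caps, the number of non-negative solutions to x_1+…+x_4 = 10 is C(13,3) = 286.
Subtract solutions that violate a single cap (substitute x_i' = x_i − (cap_i+1)): x_1 ≥ 7 gives C(6,3) = 20; x_2 ≥ 3 gives C(10,3) = 120; x_3 ≥ 5 gives C(8,3) = 56; x_4 ≥ 7 gives C(6,3) = 20. Together 216.
Add back pairs where two caps are both exceeded: 1 + 0 + 0 + 10 + 1 + 0 = 12.
By inclusion–exclusion the count is 286 − 216 + 12 = 82.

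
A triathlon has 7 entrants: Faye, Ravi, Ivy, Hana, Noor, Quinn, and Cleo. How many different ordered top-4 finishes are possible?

840

This is an ordered selection of 4 from 7: P(7,4).
That gives 7 × 6 × 5 × 4 = 840.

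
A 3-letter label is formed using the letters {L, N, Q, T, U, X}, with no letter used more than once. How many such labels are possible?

120

With no repetition, fill the 3 letters in order: 6 choices, then 5, down to 4.
That product is 6 × 5 × 4 = 120.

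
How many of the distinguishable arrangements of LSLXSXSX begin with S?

210

With the first slot taken by S, it remains to arrange the other 7 letters (LLXSXSX).
Those 7 letters have L appearing twice, S appearing twice, and X appearing 3 times, giving (7)!/(3!·2!·2!) = 210.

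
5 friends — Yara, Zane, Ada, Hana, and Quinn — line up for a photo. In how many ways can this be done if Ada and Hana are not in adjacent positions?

There are 5! = 120 arrangements in all. If Ada and Hana are adjacent, merging them into one block gives 2·(4)! = 48 arrangements.
So 120 − 48 = 72 arrangements keep them apart.

72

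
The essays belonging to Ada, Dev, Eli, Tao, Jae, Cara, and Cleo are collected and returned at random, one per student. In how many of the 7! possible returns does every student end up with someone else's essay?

Count assignments avoiding every fixed point. For any j of the 7 students fixed to their own essay, the other 7−j can be arranged in (7−j)! ways.
By inclusion–exclusion this is Σ_{j=0}^{7} (−1)^j C(7,j)·(7−j)!.
Computing: 5040 − 5040 + 2520 − 840 + 210 − 42 + 7 − 1 = 1854.

1854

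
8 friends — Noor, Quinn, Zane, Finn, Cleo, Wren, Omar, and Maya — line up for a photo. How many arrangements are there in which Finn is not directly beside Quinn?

30240

There are 8! = 40320 arrangements in all. If Finn and Quinn are adjacent, merging them into one block gives 2·(7)! = 10080 arrangements.
So 40320 − 10080 = 30240 arrangements keep them apart.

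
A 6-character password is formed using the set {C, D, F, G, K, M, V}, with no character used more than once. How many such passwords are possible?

5040

Choose and order 6 of the 7 symbols: the first character has 7 options, the next 6, and so on down to 2.
That product is 7 × 6 × 5 × 4 × 3 × 2 = 5040.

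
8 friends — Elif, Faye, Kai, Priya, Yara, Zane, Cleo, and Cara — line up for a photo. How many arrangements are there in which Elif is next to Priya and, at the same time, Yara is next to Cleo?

2880

Treat {Elif,Priya} as one block (2 orders) and {Yara,Cleo} as another (2 orders).
That leaves 6 units to arrange: 2 × 2 × 6! = 4 × 720 = 2880.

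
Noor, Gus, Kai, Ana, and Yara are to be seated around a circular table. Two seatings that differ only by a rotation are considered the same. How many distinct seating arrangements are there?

Fix one person's seat to break rotational symmetry; the remaining 4 people can be arranged in (4)! = 24 ways.

24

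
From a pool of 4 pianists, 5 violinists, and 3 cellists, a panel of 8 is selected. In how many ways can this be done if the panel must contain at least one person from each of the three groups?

485

With no constraint there are C(12,8) = 495 possible selections.
Selections missing a whole group: no pianists → C(8,8) = 1; no violinists → C(7,8) = 0; no cellists → C(9,8) = 9.
Add back selections omitting two groups (i.e. drawn from a single group): C(4,8) + C(5,8) + C(3,8) = 0.
By inclusion–exclusion: 495 − 10 + 0 = 485.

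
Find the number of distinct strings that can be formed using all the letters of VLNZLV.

The 6 letters of VLNZLV have repeats: L appearing twice and V appearing twice.
Dividing 6! = 720 by 2!·2! = 4 for the repeated letters gives 180.

180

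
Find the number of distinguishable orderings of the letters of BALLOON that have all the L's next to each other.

360

Treat the 2 copies of L as a single block. The multiset to arrange is then {LL, A, B, N, O, O}, 6 items in all.
That gives (6)!/(2!) = 360 arrangements.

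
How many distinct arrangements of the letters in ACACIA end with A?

30

With the last slot taken by A, it remains to arrange the other 5 letters (CACIA).
Those 5 letters have A appearing twice and C appearing twice, giving (5)!/(2!·2!) = 30.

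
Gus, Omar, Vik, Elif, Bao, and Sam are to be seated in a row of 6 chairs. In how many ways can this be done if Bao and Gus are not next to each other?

Of the 6! = 720 arrangements, those with Bao and Gus adjacent number 2 × 5! = 240 (treat the pair as a block with 2 internal orders).
So 720 − 240 = 480 arrangements keep them apart.

480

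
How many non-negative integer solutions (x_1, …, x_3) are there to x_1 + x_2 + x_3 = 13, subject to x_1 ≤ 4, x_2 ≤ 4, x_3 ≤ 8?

10

Without the upper bounds there are C(15,2) = 105 ways to split 13 among 3 variables.
Subtract solutions that violate a single cap (substitute x_i' = x_i − (cap_i+1)): x_1 ≥ 5 gives C(10,2) = 45; x_2 ≥ 5 gives C(10,2) = 45; x_3 ≥ 9 gives C(6,2) = 15. Together 105.
Add back pairs where two caps are both exceeded: 10 + 0 + 0 = 10.
By inclusion–exclusion the count is 105 − 105 + 10 = 10.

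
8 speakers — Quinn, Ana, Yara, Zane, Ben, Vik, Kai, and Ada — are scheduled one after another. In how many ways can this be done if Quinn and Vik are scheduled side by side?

Treat {Quinn, Vik} as a single unit. There are 7 units to order, and the pair itself can be ordered 2 ways.
That gives 2 × 7! = 2 × 5040 = 10080.

10080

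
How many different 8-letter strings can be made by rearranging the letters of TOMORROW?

3360

TOMORROW has 8 letters with O appearing 3 times and R appearing twice.
Dividing 8! = 40320 by 3!·2! = 12 for the repeated letters gives 3360.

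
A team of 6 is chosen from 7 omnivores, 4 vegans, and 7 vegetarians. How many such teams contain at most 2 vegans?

Split by how many vegans are chosen (0 through 2).
Sum: C(4,0)·C(14,6) + C(4,1)·C(14,5) + C(4,2)·C(14,4) = 3003 + 8008 + 6006 = 17017.

17017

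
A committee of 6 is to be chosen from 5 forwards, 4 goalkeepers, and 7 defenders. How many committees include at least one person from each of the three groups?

Total 6-person selections from all 16: C(16,6) = 8008.
Subtract selections that omit an entire group: no forwards → C(11,6) = 462; no goalkeepers → C(12,6) = 924; no defenders → C(9,6) = 84.
Add back selections omitting two groups (i.e. drawn from a single group): C(5,6) + C(4,6) + C(7,6) = 7.
By inclusion–exclusion: 8008 − 1470 + 7 = 6545.

6545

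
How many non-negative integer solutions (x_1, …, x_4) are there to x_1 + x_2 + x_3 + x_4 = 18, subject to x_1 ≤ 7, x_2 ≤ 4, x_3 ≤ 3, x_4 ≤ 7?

20

By stars and bars, unrestricted non-negative solutions to x_1+…+x_4 = 18 number C(18+3,3) = 1330.
Subtract solutions that violate a single cap (substitute x_i' = x_i − (cap_i+1)): x_1 ≥ 8 gives C(13,3) = 286; x_2 ≥ 5 gives C(16,3) = 560; x_3 ≥ 4 gives C(17,3) = 680; x_4 ≥ 8 gives C(13,3) = 286. Together 1812.
Add back pairs where two caps are both exceeded: 56 + 84 + 10 + 220 + 56 + 84 = 510.
Subtract triples: 4 + 0 + 0 + 4 = 8.
By inclusion–exclusion the count is 1330 − 1812 + 510 − 8 = 20.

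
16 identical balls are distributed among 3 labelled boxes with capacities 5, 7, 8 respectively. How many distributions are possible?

15

Ignoring the caps, the number of non-negative solutions to x_1+…+x_3 = 16 is C(18,2) = 153.
Subtract solutions that violate a single cap (substitute x_i' = x_i − (cap_i+1)): x_1 ≥ 6 gives C(12,2) = 66; x_2 ≥ 8 gives C(10,2) = 45; x_3 ≥ 9 gives C(9,2) = 36. Together 147.
Add back pairs where two caps are both exceeded: 6 + 3 + 0 = 9.
By inclusion–exclusion the count is 153 − 147 + 9 = 15.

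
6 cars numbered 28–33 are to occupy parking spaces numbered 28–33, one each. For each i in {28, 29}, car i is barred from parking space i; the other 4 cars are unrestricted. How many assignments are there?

Let Aᵢ (for i ∈ {28, 29}) be the placements that put car i in its forbidden parking space. Any j of these fix j positions, leaving (6−j)! ways to fill the rest, and there are C(2,j) ways to pick which j.
By inclusion–exclusion, the number of valid placements is Σ_{j=0}^{2} (−1)^j C(2,j)·(6−j)!.
Computing: 720 − 240 + 24 = 504.

504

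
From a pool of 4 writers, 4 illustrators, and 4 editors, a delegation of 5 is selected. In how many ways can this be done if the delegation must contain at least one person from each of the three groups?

624

Total 5-person selections from all 12: C(12,5) = 792.
Subtract selections that omit an entire group: no writers → C(8,5) = 56; no illustrators → C(8,5) = 56; no editors → C(8,5) = 56.
Add back selections omitting two groups (i.e. drawn from a single group): C(4,5) + C(4,5) + C(4,5) = 0.
By inclusion–exclusion: 792 − 168 + 0 = 624.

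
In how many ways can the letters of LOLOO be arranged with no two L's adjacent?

Total arrangements of LOLOO: 5!/(3!·2!) = 10.
Arrangements with the L's together: treat LL as one letter, giving (4)!/(3!) = 4.
Hence 10 − 4 = 6.

6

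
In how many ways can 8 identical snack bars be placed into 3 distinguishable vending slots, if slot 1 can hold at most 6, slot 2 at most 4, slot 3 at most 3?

By stars and bars, unrestricted non-negative solutions to x_1+…+x_3 = 8 number C(8+2,2) = 45.
Subtract solutions that violate a single cap (substitute x_i' = x_i − (cap_i+1)): x_1 ≥ 7 gives C(3,2) = 3; x_2 ≥ 5 gives C(5,2) = 10; x_3 ≥ 4 gives C(6,2) = 15. Together 28.
No two caps can be exceeded simultaneously, so the pair terms are all 0.
By inclusion–exclusion the count is 45 − 28 + 0 = 17.

17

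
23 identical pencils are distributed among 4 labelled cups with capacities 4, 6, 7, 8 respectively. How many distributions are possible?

10

By stars and bars, unrestricted non-negative solutions to x_1+…+x_4 = 23 number C(23+3,3) = 2600.
Subtract solutions that violate a single cap (substitute x_i' = x_i − (cap_i+1)): x_1 ≥ 5 gives C(21,3) = 1330; x_2 ≥ 7 gives C(19,3) = 969; x_3 ≥ 8 gives C(18,3) = 816; x_4 ≥ 9 gives C(17,3) = 680. Together 3795.
Add back pairs where two caps are both exceeded: 364 + 286 + 220 + 165 + 120 + 84 = 1239.
Subtract triples: 20 + 10 + 4 + 0 = 34.
By inclusion–exclusion the count is 2600 − 3795 + 1239 − 34 = 10.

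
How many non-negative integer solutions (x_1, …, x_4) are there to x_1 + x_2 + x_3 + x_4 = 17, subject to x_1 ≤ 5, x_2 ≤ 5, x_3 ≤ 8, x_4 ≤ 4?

Without the upper bounds there are C(20,3) = 1140 ways to split 17 among 4 variables.
Subtract solutions that violate a single cap (substitute x_i' = x_i − (cap_i+1)): x_1 ≥ 6 gives C(14,3) = 364; x_2 ≥ 6 gives C(14,3) = 364; x_3 ≥ 9 gives C(11,3) = 165; x_4 ≥ 5 gives C(15,3) = 455. Together 1348.
Add back pairs where two caps are both exceeded: 56 + 10 + 84 + 10 + 84 + 20 = 264.
Subtract triples: 0 + 1 + 0 + 0 = 1.
By inclusion–exclusion the count is 1140 − 1348 + 264 − 1 = 55.

55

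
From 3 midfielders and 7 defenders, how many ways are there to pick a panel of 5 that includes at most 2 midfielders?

Split by how many midfielders are chosen (0 through 2).
Sum: C(3,0)·C(7,5) + C(3,1)·C(7,4) + C(3,2)·C(7,3) = 21 + 105 + 105 = 231.

231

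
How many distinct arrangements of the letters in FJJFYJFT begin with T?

140

With the first slot taken by T, it remains to arrange the other 7 letters (FJJFYJF).
Those 7 letters have F appearing 3 times and J appearing 3 times, giving (7)!/(3!·3!) = 140.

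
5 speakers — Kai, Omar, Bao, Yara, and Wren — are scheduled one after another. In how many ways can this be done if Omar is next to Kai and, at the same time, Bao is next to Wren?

Treat {Omar,Kai} as one block (2 orders) and {Bao,Wren} as another (2 orders).
That leaves 3 units to arrange: 2 × 2 × 3! = 4 × 6 = 24.

24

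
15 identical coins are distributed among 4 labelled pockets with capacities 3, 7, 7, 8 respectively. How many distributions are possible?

178

Without the upper bounds there are C(18,3) = 816 ways to split 15 among 4 pockets.
Subtract solutions that violate a single cap (substitute x_i' = x_i − (cap_i+1)): x_1 ≥ 4 gives C(14,3) = 364; x_2 ≥ 8 gives C(10,3) = 120; x_3 ≥ 8 gives C(10,3) = 120; x_4 ≥ 9 gives C(9,3) = 84. Together 688.
Add back pairs where two caps are both exceeded: 20 + 20 + 10 + 0 + 0 + 0 = 50.
By inclusion–exclusion the count is 816 − 688 + 50 = 178.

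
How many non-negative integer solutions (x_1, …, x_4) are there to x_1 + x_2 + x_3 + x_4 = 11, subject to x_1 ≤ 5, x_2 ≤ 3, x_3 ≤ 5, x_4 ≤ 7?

Ignoring the caps, the number of non-negative solutions to x_1+…+x_4 = 11 is C(14,3) = 364.
Subtract solutions that violate a single cap (substitute x_i' = x_i − (cap_i+1)): x_1 ≥ 6 gives C(8,3) = 56; x_2 ≥ 4 gives C(10,3) = 120; x_3 ≥ 6 gives C(8,3) = 56; x_4 ≥ 8 gives C(6,3) = 20. Together 252.
Add back pairs where two caps are both exceeded: 4 + 0 + 0 + 4 + 0 + 0 = 8.
By inclusion–exclusion the count is 364 − 252 + 8 = 120.

120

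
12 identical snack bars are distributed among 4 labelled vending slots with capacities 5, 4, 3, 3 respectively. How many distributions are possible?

By stars and bars, unrestricted non-negative solutions to x_1+…+x_4 = 12 number C(12+3,3) = 455.
Subtract solutions that violate a single cap (substitute x_i' = x_i − (cap_i+1)): x_1 ≥ 6 gives C(9,3) = 84; x_2 ≥ 5 gives C(10,3) = 120; x_3 ≥ 4 gives C(11,3) = 165; x_4 ≥ 4 gives C(11,3) = 165. Together 534.
Add back pairs where two caps are both exceeded: 4 + 10 + 10 + 20 + 20 + 35 = 99.
By inclusion–exclusion the count is 455 − 534 + 99 = 20.

20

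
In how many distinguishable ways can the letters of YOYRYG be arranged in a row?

Letter multiplicities in YOYRYG: G×1, O×1, R×1, Y×3.
Dividing 6! = 720 by 3! = 6 for the repeated letters gives 120.

120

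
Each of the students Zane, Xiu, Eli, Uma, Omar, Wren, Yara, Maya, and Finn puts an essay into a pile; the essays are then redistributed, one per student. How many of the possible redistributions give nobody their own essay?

133496

Let Aᵢ be the assignments in which student i gets their own essay. We want the size of the complement of A₁∪…∪A_9.
By inclusion–exclusion this is Σ_{j=0}^{9} (−1)^j C(9,j)·(9−j)!.
Computing: 362880 − 362880 + 181440 − 60480 + 15120 − 3024 + 504 − 72 + 9 − 1 = 133496.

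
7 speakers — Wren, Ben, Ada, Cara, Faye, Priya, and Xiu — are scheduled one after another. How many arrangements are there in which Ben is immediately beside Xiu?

1440

Place the 5 others and the Ben-Xiu pair as 6 objects in a line; the pair has 2 internal arrangements.
So the count is 2·(6)! = 1440.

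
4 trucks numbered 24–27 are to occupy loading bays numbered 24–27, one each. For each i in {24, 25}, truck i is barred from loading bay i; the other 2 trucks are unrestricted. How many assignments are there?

14

Let Aᵢ (for i ∈ {24, 25}) be the placements that put truck i in its forbidden loading bay. Any j of these fix j positions, leaving (4−j)! ways to fill the rest, and there are C(2,j) ways to pick which j.
By inclusion–exclusion, the number of valid placements is Σ_{j=0}^{2} (−1)^j C(2,j)·(4−j)!.
Computing: 24 − 12 + 2 = 14.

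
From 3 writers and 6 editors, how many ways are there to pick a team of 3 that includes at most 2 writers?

Split by how many writers are chosen (0 through 2).
Sum: C(3,0)·C(6,3) + C(3,1)·C(6,2) + C(3,2)·C(6,1) = 20 + 45 + 18 = 83.

83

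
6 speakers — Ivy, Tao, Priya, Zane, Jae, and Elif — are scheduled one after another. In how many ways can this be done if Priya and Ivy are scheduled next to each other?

240

Place the 4 others and the Priya-Ivy pair as 5 objects in a line; the pair has 2 internal arrangements.
That gives 2 × 5! = 2 × 120 = 240.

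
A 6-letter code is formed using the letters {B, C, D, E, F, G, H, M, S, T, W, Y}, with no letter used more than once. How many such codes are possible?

This is a permutation of 6 out of 12: P(12,6) = 12!/6!.
That product is 12 × 11 × 10 × 9 × 8 × 7 = 665280.

665280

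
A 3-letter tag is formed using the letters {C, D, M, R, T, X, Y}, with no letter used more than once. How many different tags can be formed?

Choose and order 3 of the 7 symbols: the first letter has 7 options, the next 6, then 5.
7 × 6 × 5 = 210.

210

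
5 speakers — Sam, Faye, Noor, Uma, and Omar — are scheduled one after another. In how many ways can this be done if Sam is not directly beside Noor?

Of the 5! = 120 arrangements, those with Sam and Noor adjacent number 2 × 4! = 48 (treat the pair as a block with 2 internal orders).
So 120 − 48 = 72 arrangements keep them apart.

72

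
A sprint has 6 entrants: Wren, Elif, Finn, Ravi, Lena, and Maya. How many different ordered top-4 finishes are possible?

This is an ordered selection of 4 from 6: P(6,4).
That gives 6 × 5 × 4 × 3 = 360.

360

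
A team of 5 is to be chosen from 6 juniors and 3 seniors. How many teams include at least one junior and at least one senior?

Unrestricted: C(9,5) = 126 ways to pick any 5 of the 9.
Subtract selections that omit an entire group: no juniors → C(3,5) = 0; no seniors → C(6,5) = 6.
Both groups omitted at once is impossible, so 126 − 6 = 120.

120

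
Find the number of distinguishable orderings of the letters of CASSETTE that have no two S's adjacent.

Total arrangements of CASSETTE: 8!/(2!·2!·2!) = 5040.
Arrangements with the S's together: treat SS as one letter, giving (7)!/(2!·2!) = 1260.
Subtracting, 5040 − 1260 = 3780 arrangements keep the S's apart.

3780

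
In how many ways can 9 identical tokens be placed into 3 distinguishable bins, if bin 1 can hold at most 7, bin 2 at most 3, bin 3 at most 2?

9

Ignoring the caps, the number of non-negative solutions to x_1+…+x_3 = 9 is C(11,2) = 55.
Subtract solutions that violate a single cap (substitute x_i' = x_i − (cap_i+1)): x_1 ≥ 8 gives C(3,2) = 3; x_2 ≥ 4 gives C(7,2) = 21; x_3 ≥ 3 gives C(8,2) = 28. Together 52.
Add back pairs where two caps are both exceeded: 0 + 0 + 6 = 6.
By inclusion–exclusion the count is 55 − 52 + 6 = 9.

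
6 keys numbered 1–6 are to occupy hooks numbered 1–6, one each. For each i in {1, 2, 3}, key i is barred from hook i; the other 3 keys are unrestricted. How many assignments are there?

426

Let Aᵢ (for i ∈ {1, 2, 3}) be the placements that put key i in its forbidden hook. Any j of these fix j positions, leaving (6−j)! ways to fill the rest, and there are C(3,j) ways to pick which j.
By inclusion–exclusion, the number of valid placements is Σ_{j=0}^{3} (−1)^j C(3,j)·(6−j)!.
Computing: 720 − 360 + 72 − 6 = 426.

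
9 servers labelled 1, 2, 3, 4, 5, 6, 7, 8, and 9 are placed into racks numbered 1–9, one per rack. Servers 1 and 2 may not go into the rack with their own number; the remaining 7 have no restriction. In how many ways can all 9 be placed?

Let Aᵢ (for i ∈ {1, 2}) be the placements that put server i in its forbidden rack. Any j of these fix j positions, leaving (9−j)! ways to fill the rest, and there are C(2,j) ways to pick which j.
By inclusion–exclusion, the number of valid placements is Σ_{j=0}^{2} (−1)^j C(2,j)·(9−j)!.
Computing: 362880 − 80640 + 5040 = 287280.

287280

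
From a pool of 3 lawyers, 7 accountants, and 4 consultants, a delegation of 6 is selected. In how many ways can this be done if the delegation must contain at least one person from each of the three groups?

2331

With no constraint there are C(14,6) = 3003 possible selections.
Selections missing a whole group: no lawyers → C(11,6) = 462; no accountants → C(7,6) = 7; no consultants → C(10,6) = 210.
Add back selections omitting two groups (i.e. drawn from a single group): C(3,6) + C(7,6) + C(4,6) = 7.
By inclusion–exclusion: 3003 − 679 + 7 = 2331.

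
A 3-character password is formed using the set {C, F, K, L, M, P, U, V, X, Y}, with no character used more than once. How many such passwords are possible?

720

This is a permutation of 3 out of 10: P(10,3) = 10!/7!.
10 × 9 × 8 = 720.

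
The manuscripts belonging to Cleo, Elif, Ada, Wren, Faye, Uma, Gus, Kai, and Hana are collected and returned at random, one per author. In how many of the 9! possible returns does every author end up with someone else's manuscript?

Let Aᵢ be the assignments in which author i gets their own manuscript. We want the size of the complement of A₁∪…∪A_9.
By inclusion–exclusion this is Σ_{j=0}^{9} (−1)^j C(9,j)·(9−j)!.
Computing: 362880 − 362880 + 181440 − 60480 + 15120 − 3024 + 504 − 72 + 9 − 1 = 133496.

133496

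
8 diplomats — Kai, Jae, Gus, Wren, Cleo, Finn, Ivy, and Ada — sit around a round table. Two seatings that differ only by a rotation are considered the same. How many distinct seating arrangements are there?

5040

Seat Kai anywhere (absorbing the rotational symmetry), then permute the other 7: (7)! = 5040.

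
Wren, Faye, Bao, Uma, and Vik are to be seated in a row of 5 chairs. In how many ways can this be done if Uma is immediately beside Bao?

48

Treat {Uma, Bao} as a single unit. There are 4 units to order, and the pair itself can be ordered 2 ways.
So the count is 2·(4)! = 48.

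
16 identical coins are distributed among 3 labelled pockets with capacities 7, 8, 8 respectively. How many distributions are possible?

36

Ignoring the caps, the number of non-negative solutions to x_1+…+x_3 = 16 is C(18,2) = 153.
Subtract solutions that violate a single cap (substitute x_i' = x_i − (cap_i+1)): x_1 ≥ 8 gives C(10,2) = 45; x_2 ≥ 9 gives C(9,2) = 36; x_3 ≥ 9 gives C(9,2) = 36. Together 117.
No two caps can be exceeded simultaneously, so the pair terms are all 0.
By inclusion–exclusion the count is 153 − 117 + 0 = 36.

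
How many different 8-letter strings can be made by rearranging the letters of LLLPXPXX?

Letter multiplicities in LLLPXPXX: L×3, P×2, X×3.
So there are 8! / (3!·3!·2!) = 560 distinguishable arrangements.

560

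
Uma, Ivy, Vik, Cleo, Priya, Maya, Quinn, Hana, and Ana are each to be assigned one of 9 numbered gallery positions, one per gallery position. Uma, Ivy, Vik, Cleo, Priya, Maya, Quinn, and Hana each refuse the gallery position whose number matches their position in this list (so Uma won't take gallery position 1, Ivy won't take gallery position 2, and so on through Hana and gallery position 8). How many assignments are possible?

Let Aᵢ (for 1 ≤ i ≤ 8) be the placements that put person i in their forbidden gallery position. Any j of these fix j positions, leaving (9−j)! ways to fill the rest, and there are C(8,j) ways to pick which j.
By inclusion–exclusion, the number of valid placements is Σ_{j=0}^{8} (−1)^j C(8,j)·(9−j)!.
Computing: 362880 − 322560 + 141120 − 40320 + 8400 − 1344 + 168 − 16 + 1 = 148329.

148329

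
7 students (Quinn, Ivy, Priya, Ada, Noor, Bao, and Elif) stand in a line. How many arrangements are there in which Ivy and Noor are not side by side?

There are 7! = 5040 arrangements in all. If Ivy and Noor are adjacent, merging them into one block gives 2·(6)! = 1440 arrangements.
Complementary counting: 5040 − 1440 = 3600.

3600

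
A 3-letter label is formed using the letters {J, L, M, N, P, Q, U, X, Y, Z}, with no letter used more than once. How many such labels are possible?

Choose and order 3 of the 10 symbols: the first letter has 10 options, the next 9, then 8.
That product is 10 × 9 × 8 = 720.

720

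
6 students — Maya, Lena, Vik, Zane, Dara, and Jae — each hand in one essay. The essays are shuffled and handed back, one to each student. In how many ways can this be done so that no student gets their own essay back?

This is the derangement count D_6: permutations of 6 items with no fixed point.
By inclusion–exclusion this is Σ_{j=0}^{6} (−1)^j C(6,j)·(6−j)!.
Computing: 720 − 720 + 360 − 120 + 30 − 6 + 1 = 265.

265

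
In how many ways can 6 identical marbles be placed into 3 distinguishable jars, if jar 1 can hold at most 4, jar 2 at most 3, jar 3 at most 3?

Without the upper bounds there are C(8,2) = 28 ways to split 6 among 3 jars.
Subtract solutions that violate a single cap (substitute x_i' = x_i − (cap_i+1)): x_1 ≥ 5 gives C(3,2) = 3; x_2 ≥ 4 gives C(4,2) = 6; x_3 ≥ 4 gives C(4,2) = 6. Together 15.
No two caps can be exceeded simultaneously, so the pair terms are all 0.
By inclusion–exclusion the count is 28 − 15 + 0 = 13.

13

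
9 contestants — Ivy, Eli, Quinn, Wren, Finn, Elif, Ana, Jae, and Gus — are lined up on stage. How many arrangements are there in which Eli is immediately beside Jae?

80640

Treat {Eli, Jae} as a single unit. There are 8 units to order, and the pair itself can be ordered 2 ways.
That gives 2 × 8! = 2 × 40320 = 80640.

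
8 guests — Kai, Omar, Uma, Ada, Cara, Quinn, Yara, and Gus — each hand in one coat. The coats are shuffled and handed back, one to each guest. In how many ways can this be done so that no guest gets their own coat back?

14833

Count assignments avoiding every fixed point. For any j of the 8 guests fixed to their own coat, the other 8−j can be arranged in (8−j)! ways.
By inclusion–exclusion this is Σ_{j=0}^{8} (−1)^j C(8,j)·(8−j)!.
Computing: 40320 − 40320 + 20160 − 6720 + 1680 − 336 + 56 − 8 + 1 = 14833.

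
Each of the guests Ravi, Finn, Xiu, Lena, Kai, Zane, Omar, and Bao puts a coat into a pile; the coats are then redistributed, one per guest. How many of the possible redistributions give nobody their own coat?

Let Aᵢ be the assignments in which guest i gets their own coat. We want the size of the complement of A₁∪…∪A_8.
By inclusion–exclusion this is Σ_{j=0}^{8} (−1)^j C(8,j)·(8−j)!.
Computing: 40320 − 40320 + 20160 − 6720 + 1680 − 336 + 56 − 8 + 1 = 14833.

14833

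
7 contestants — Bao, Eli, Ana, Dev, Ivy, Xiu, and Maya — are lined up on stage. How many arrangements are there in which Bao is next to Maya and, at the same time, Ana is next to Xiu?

Treat {Bao,Maya} as one block (2 orders) and {Ana,Xiu} as another (2 orders).
That leaves 5 units to arrange: 2 × 2 × 5! = 4 × 120 = 480.

480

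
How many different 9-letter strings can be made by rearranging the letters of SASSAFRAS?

Letter multiplicities in SASSAFRAS: A×3, F×1, R×1, S×4.
Dividing 9! = 362880 by 4!·3! = 144 for the repeated letters gives 2520.

2520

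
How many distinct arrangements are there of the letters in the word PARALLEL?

3360

Letter multiplicities in PARALLEL: A×2, E×1, L×3, P×1, R×1.
So there are 8! / (3!·2!) = 3360 distinguishable arrangements.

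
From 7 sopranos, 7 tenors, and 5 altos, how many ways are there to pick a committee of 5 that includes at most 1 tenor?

Split by how many tenors are chosen (0 through 1).
Sum: C(7,0)·C(12,5) + C(7,1)·C(12,4) = 792 + 3465 = 4257.

4257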